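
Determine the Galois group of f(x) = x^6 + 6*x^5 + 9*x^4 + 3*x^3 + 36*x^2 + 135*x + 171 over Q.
The polynomial f is an irreducible sextic over Q, so G = Gal(f/Q) is one of the 16 transitive subgroups 6T1, ..., 6T16 of S_6. The discriminant of f is -63822230816067, which is not a perfect square, so G is not contained in A_6. The transitive groups of degree 6 not contained in A_6 are: C_6 (6T1, order 6), S_3 (6T2, order 6), D_6 (6T3, order 12), C_3 x S_3 (6T5, order 18), A_4 x C_2 (6T6, order 24), S_4 (6T8, order 24), S_3 x S_3 (6T9, order 36), S_4 x C_2 (6T11, order 48), (S_3 x S_3) : C_2 (6T13, order 72), PGL(2,5) (6T14, order 120), S_6 (6T16, order 720). By Dedekind's theorem, for a prime p not dividing disc(f) the degrees of the irreducible factors of f mod p form the cycle type of an element of G. Factoring f modulo the 37 such primes p <= 173 (skipping 3, 19, 37, which divide the discriminant), each new pattern first appears at: mod 2: f = (x^6 + x^4 + x^3 + x + 1), pattern 6; mod 7: f = (x^3 + 3x^2 + x + 4)(x^3 + 3x^2 + 6x + 6), pattern 3+3; mod 17: f = (x^2 + 7)(x^2 + 2x + 12)(x^2 + 4x + 16), pattern 2+2+2; mod 73: f = (x + 1)(x + 16)(x + 29)(x + 46)(x + 65)(x + 68), pattern 1+1+1+1+1+1. No other pattern occurs in this range, so the set of observed cycle types is {6, 3+3, 2+2+2, 1+1+1+1+1+1}. The candidates containing elements of all these cycle types are C_6 (6T1) of order 6, D_6 (6T3) of order 12, C_3 x S_3 (6T5) of order 18, A_4 x C_2 (6T6) of order 24, S_3 x S_3 (6T9) of order 36, S_4 x C_2 (6T11) of order 48, (S_3 x S_3) : C_2 (6T13) of order 72, PGL(2,5) (6T14) of order 120, S_6 (6T16) of order 720; the others are excluded. The observed types are precisely the cycle types that occur in C_6 (6T1). Each of the other remaining candidates has further cycle types, and by the Chebotarev density theorem the matching factorization patterns would occur for a proportion of primes equal to their share of the group: D_6 (6T3) additionally contains elements of type 2+2+1+1 (3 of its 12 elements, about 25% of primes); C_3 x S_3 (6T5) additionally contains elements of type 3+1+1+1 (4 of its 18 elements, about 22% of primes); A_4 x C_2 (6T6) additionally contains elements of type 2+2+1+1, 2+1+1+1+1 (6 of its 24 elements, about 25% of primes); S_3 x S_3 (6T9) additionally contains elements of type 3+1+1+1, 2+2+1+1 (13 of its 36 elements, about 36% of primes); S_4 x C_2 (6T11) additionally contains elements of type 4+2, 4+1+1, 2+2+1+1, 2+1+1+1+1 (24 of its 48 elements, about 50% of primes); (S_3 x S_3) : C_2 (6T13) additionally contains elements of type 4+2, 3+2+1, 3+1+1+1, 2+2+1+1, 2+1+1+1+1 (49 of its 72 elements, about 68% of primes); PGL(2,5) (6T14) additionally contains elements of type 5+1, 4+1+1, 2+2+1+1 (69 of its 120 elements, about 58% of primes); S_6 (6T16) additionally contains elements of type 5+1, 4+2, 4+1+1, 3+2+1, 3+1+1+1, 2+2+1+1, 2+1+1+1+1 (544 of its 720 elements, about 76% of primes). None of the 37 primes tested shows any such pattern (for each of these groups the chance of that is below 10^-4), which rules them out. Hence G = C_6 (6T1), of order 6.

C_6 (order 6)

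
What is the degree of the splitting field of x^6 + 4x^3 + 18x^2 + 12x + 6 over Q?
The degree of the splitting field over Q equals the order of the Galois group, so first determine the group. The polynomial f is an irreducible sextic over Q, so G = Gal(f/Q) is one of the 16 transitive subgroups 6T1, ..., 6T16 of S_6. The discriminant of f is -37744330752, which is not a perfect square, so G is not contained in A_6. The transitive groups of degree 6 not contained in A_6 are: C_6 (6T1, order 6), S_3 (6T2, order 6), D_6 (6T3, order 12), C_3 x S_3 (6T5, order 18), A_4 x C_2 (6T6, order 24), S_4 (6T8, order 24), S_3 x S_3 (6T9, order 36), S_4 x C_2 (6T11, order 48), (S_3 x S_3) : C_2 (6T13, order 72), PGL(2,5) (6T14, order 120), S_6 (6T16, order 720). By Dedekind's theorem, for a prime p not dividing disc(f) the degrees of the irreducible factors of f mod p form the cycle type of an element of G. Factoring f modulo the 79 such primes p <= 421 (skipping 2, 3, 53, which divide the discriminant), each new pattern first appears at: mod 5: f = (x^2 + 3)(x^2 + x + 2)(x^2 + 4x + 1), pattern 2+2+2; mod 7: f = (x^6 + 4x^3 + 4x^2 + 5x + 6), pattern 6; mod 11: f = (x + 5)(x + 9)(x^2 + 2x + 6)(x^2 + 6x + 1), pattern 2+2+1+1; mod 19: f = (x^3 + x + 15)(x^3 + 18x + 8), pattern 3+3; mod 43: f = (x + 2)(x + 10)(x + 11)(x + 31)(x + 37)(x + 38), pattern 1+1+1+1+1+1. No other pattern occurs in this range, so the set of observed cycle types is {2+2+2, 6, 2+2+1+1, 3+3, 1+1+1+1+1+1}. The candidates containing elements of all these cycle types are D_6 (6T3) of order 12, A_4 x C_2 (6T6) of order 24, S_3 x S_3 (6T9) of order 36, S_4 x C_2 (6T11) of order 48, (S_3 x S_3) : C_2 (6T13) of order 72, PGL(2,5) (6T14) of order 120, S_6 (6T16) of order 720; the others are excluded. The observed types are precisely the cycle types that occur in D_6 (6T3). Each of the other remaining candidates has further cycle types, and by the Chebotarev density theorem the matching factorization patterns would occur for a proportion of primes equal to their share of the group: A_4 x C_2 (6T6) additionally contains elements of type 2+1+1+1+1 (3 of its 24 elements, about 12% of primes); S_3 x S_3 (6T9) additionally contains elements of type 3+1+1+1 (4 of its 36 elements, about 11% of primes); S_4 x C_2 (6T11) additionally contains elements of type 4+2, 4+1+1, 2+1+1+1+1 (15 of its 48 elements, about 31% of primes); (S_3 x S_3) : C_2 (6T13) additionally contains elements of type 4+2, 3+2+1, 3+1+1+1, 2+1+1+1+1 (40 of its 72 elements, about 56% of primes); PGL(2,5) (6T14) additionally contains elements of type 5+1, 4+1+1 (54 of its 120 elements, about 45% of primes); S_6 (6T16) additionally contains elements of type 5+1, 4+2, 4+1+1, 3+2+1, 3+1+1+1, 2+1+1+1+1 (499 of its 720 elements, about 69% of primes). None of the 79 primes tested shows any such pattern (for each of these groups the chance of that is below 10^-4), which rules them out. Hence G = D_6 (6T3), of order 12. The Galois group D_6 (6T3) has order 12, so the splitting field has degree 12 over Q.

12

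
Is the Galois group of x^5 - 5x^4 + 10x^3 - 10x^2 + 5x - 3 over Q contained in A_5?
The polynomial is irreducible of degree 5 over Q. Its discriminant is 50000, which is not a perfect square. A Galois group lies in the alternating group exactly when the discriminant is a square in Q, so the Galois group (F_20) is not contained in A_5.

No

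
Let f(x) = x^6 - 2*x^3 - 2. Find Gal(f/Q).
The polynomial f is an irreducible sextic over Q, so G = Gal(f/Q) is one of the 16 transitive subgroups 6T1, ..., 6T16 of S_6. The discriminant of f is 5038848, which is not a perfect square, so G is not contained in A_6. The transitive groups of degree 6 not contained in A_6 are: C_6 (6T1, order 6), S_3 (6T2, order 6), D_6 (6T3, order 12), C_3 x S_3 (6T5, order 18), A_4 x C_2 (6T6, order 24), S_4 (6T8, order 24), S_3 x S_3 (6T9, order 36), S_4 x C_2 (6T11, order 48), (S_3 x S_3) : C_2 (6T13, order 72), PGL(2,5) (6T14, order 120), S_6 (6T16, order 720). By Dedekind's theorem, for a prime p not dividing disc(f) the degrees of the irreducible factors of f mod p form the cycle type of an element of G. Factoring f modulo the 23 such primes p <= 97 (skipping 2, 3, which divide the discriminant), each new pattern first appears at: mod 5: f = (x^6 + 3x^3 + 3), pattern 6; mod 11: f = (x + 3)(x + 5)(x^2 + 6x + 3)(x^2 + 8x + 9), pattern 2+2+1+1; mod 13: f = (x + 2)(x + 5)(x + 6)(x^3 + 3), pattern 3+1+1+1; mod 31: f = (x^2 + 8x + 24)(x^2 + 9x + 11)(x^2 + 14x + 27), pattern 2+2+2; mod 97: f = (x^3 + 9)(x^3 + 86), pattern 3+3. No other pattern occurs in this range, so the set of observed cycle types is {6, 2+2+1+1, 3+1+1+1, 2+2+2, 3+3}. The candidates containing elements of all these cycle types are S_3 x S_3 (6T9) of order 36, (S_3 x S_3) : C_2 (6T13) of order 72, S_6 (6T16) of order 720; the others are excluded. The observed types are precisely the cycle types that occur in S_3 x S_3 (6T9) (apart from the identity). Each of the other remaining candidates has further cycle types, and by the Chebotarev density theorem the matching factorization patterns would occur for a proportion of primes equal to their share of the group: (S_3 x S_3) : C_2 (6T13) additionally contains elements of type 4+2, 3+2+1, 2+1+1+1+1 (36 of its 72 elements, about 50% of primes); S_6 (6T16) additionally contains elements of type 5+1, 4+2, 4+1+1, 3+2+1, 2+1+1+1+1 (459 of its 720 elements, about 64% of primes). None of the 23 primes tested shows any such pattern (for each of these groups the chance of that is below 10^-4), which rules them out. Hence G = S_3 x S_3 (6T9), of order 36.

S_3 x S_3, the direct product S_3 x S_3 in its degree-6 action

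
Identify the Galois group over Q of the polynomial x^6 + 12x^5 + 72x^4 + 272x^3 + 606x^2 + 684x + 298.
S_3 x S_3 (order 36)

The polynomial f is an irreducible sextic over Q, so G = Gal(f/Q) is one of the 16 transitive subgroups 6T1, ..., 6T16 of S_6. The discriminant of f is 264479053824, which is not a perfect square, so G is not contained in A_6. The transitive groups of degree 6 not contained in A_6 are: C_6 (6T1, order 6), S_3 (6T2, order 6), D_6 (6T3, order 12), C_3 x S_3 (6T5, order 18), A_4 x C_2 (6T6, order 24), S_4 (6T8, order 24), S_3 x S_3 (6T9, order 36), S_4 x C_2 (6T11, order 48), (S_3 x S_3) : C_2 (6T13, order 72), PGL(2,5) (6T14, order 120), S_6 (6T16, order 720). By Dedekind's theorem, for a prime p not dividing disc(f) the degrees of the irreducible factors of f mod p form the cycle type of an element of G. Factoring f modulo the 14 such primes p <= 53 (skipping 2, 3, which divide the discriminant), each new pattern first appears at: mod 5: f = (x + 2)(x + 4)(x^2 + 2x + 3)(x^2 + 4x + 2), pattern 2+2+1+1; mod 7: f = (x^6 + 5x^5 + 2x^4 + 6x^3 + 4x^2 + 5x + 4), pattern 6; mod 19: f = (x + 13)(x + 14)(x + 17)(x^3 + 6x^2 + 3x + 2), pattern 3+1+1+1; mod 31: f = (x^2 + 9x + 4)(x^2 + 15x + 12)(x^2 + 19x + 23), pattern 2+2+2; mod 43: f = (x^3 + 6x^2 + 39x + 5)(x^3 + 6x^2 + 40x + 8), pattern 3+3. No other pattern occurs in this range, so the set of observed cycle types is {2+2+1+1, 6, 3+1+1+1, 2+2+2, 3+3}. The candidates containing elements of all these cycle types are S_3 x S_3 (6T9) of order 36, (S_3 x S_3) : C_2 (6T13) of order 72, S_6 (6T16) of order 720; the others are excluded. The observed types are precisely the cycle types that occur in S_3 x S_3 (6T9) (apart from the identity). Each of the other remaining candidates has further cycle types, and by the Chebotarev density theorem the matching factorization patterns would occur for a proportion of primes equal to their share of the group: (S_3 x S_3) : C_2 (6T13) additionally contains elements of type 4+2, 3+2+1, 2+1+1+1+1 (36 of its 72 elements, about 50% of primes); S_6 (6T16) additionally contains elements of type 5+1, 4+2, 4+1+1, 3+2+1, 2+1+1+1+1 (459 of its 720 elements, about 64% of primes). None of the 14 primes tested shows any such pattern (for each of these groups the chance of that is below 10^-4), which rules them out. Hence G = S_3 x S_3 (6T9), of order 36.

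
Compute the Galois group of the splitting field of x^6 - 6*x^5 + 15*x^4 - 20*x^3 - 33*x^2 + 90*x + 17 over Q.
A_4 x C_2 (also written A4xC2)

The polynomial f is an irreducible sextic over Q, so G = Gal(f/Q) is one of the 16 transitive subgroups 6T1, ..., 6T16 of S_6. The discriminant of f is -450868486864896, which is not a perfect square, so G is not contained in A_6. The transitive groups of degree 6 not contained in A_6 are: C_6 (6T1, order 6), S_3 (6T2, order 6), D_6 (6T3, order 12), C_3 x S_3 (6T5, order 18), A_4 x C_2 (6T6, order 24), S_4 (6T8, order 24), S_3 x S_3 (6T9, order 36), S_4 x C_2 (6T11, order 48), (S_3 x S_3) : C_2 (6T13, order 72), PGL(2,5) (6T14, order 120), S_6 (6T16, order 720). By Dedekind's theorem, for a prime p not dividing disc(f) the degrees of the irreducible factors of f mod p form the cycle type of an element of G. Factoring f modulo the 33 such primes p <= 149 (skipping 2, 3, which divide the discriminant), each new pattern first appears at: mod 5: f = (x^3 + x^2 + 3x + 4)(x^3 + 3x^2 + 4x + 3), pattern 3+3; mod 7: f = (x^6 + x^5 + x^4 + x^3 + 2x^2 + 6x + 3), pattern 6; mod 17: f = (x)(x + 15)(x^2 + 15x + 7)(x^2 + 15x + 13), pattern 2+2+1+1; mod 19: f = (x + 2)(x + 5)(x + 12)(x + 15)(x^2 + 17x + 8), pattern 2+1+1+1+1; mod 71: f = (x^2 + 69x + 30)(x^2 + 69x + 50)(x^2 + 69x + 65), pattern 2+2+2. No other pattern occurs in this range, so the set of observed cycle types is {3+3, 6, 2+2+1+1, 2+1+1+1+1, 2+2+2}. The candidates containing elements of all these cycle types are A_4 x C_2 (6T6) of order 24, S_4 x C_2 (6T11) of order 48, (S_3 x S_3) : C_2 (6T13) of order 72, S_6 (6T16) of order 720; the others are excluded. The observed types are precisely the cycle types that occur in A_4 x C_2 (6T6) (apart from the identity). Each of the other remaining candidates has further cycle types, and by the Chebotarev density theorem the matching factorization patterns would occur for a proportion of primes equal to their share of the group: S_4 x C_2 (6T11) additionally contains elements of type 4+2, 4+1+1 (12 of its 48 elements, about 25% of primes); (S_3 x S_3) : C_2 (6T13) additionally contains elements of type 4+2, 3+2+1, 3+1+1+1 (34 of its 72 elements, about 47% of primes); S_6 (6T16) additionally contains elements of type 5+1, 4+2, 4+1+1, 3+2+1, 3+1+1+1 (484 of its 720 elements, about 67% of primes). None of the 33 primes tested shows any such pattern (for each of these groups the chance of that is below 10^-4), which rules them out. Hence G = A_4 x C_2 (6T6), of order 24.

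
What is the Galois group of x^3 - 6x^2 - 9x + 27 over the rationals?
C_3 (also written C3)

The polynomial is an irreducible cubic over Q and its discriminant is 35721 = 189^2, a perfect square. For an irreducible cubic, a square discriminant forces the Galois group to be A_3, the cyclic group of order 3.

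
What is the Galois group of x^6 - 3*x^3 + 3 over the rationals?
The polynomial f is an irreducible sextic over Q, so G = Gal(f/Q) is one of the 16 transitive subgroups 6T1, ..., 6T16 of S_6. The discriminant of f is -177147, which is not a perfect square, so G is not contained in A_6. The transitive groups of degree 6 not contained in A_6 are: C_6 (6T1, order 6), S_3 (6T2, order 6), D_6 (6T3, order 12), C_3 x S_3 (6T5, order 18), A_4 x C_2 (6T6, order 24), S_4 (6T8, order 24), S_3 x S_3 (6T9, order 36), S_4 x C_2 (6T11, order 48), (S_3 x S_3) : C_2 (6T13, order 72), PGL(2,5) (6T14, order 120), S_6 (6T16, order 720). By Dedekind's theorem, for a prime p not dividing disc(f) the degrees of the irreducible factors of f mod p form the cycle type of an element of G. Factoring f modulo the 33 such primes p <= 139 (skipping 3, which divides the discriminant), each new pattern first appears at: mod 2: f = (x^6 + x^3 + 1), pattern 6; mod 7: f = (x + 1)(x + 2)(x + 4)(x^3 + 3), pattern 3+1+1+1; mod 17: f = (x^2 + x + 7)(x^2 + 4x + 7)(x^2 + 12x + 7), pattern 2+2+2; mod 19: f = (x^3 + 6)(x^3 + 10), pattern 3+3; mod 73: f = (x + 13)(x + 21)(x + 22)(x + 29)(x + 30)(x + 31), pattern 1+1+1+1+1+1. No other pattern occurs in this range, so the set of observed cycle types is {6, 3+1+1+1, 2+2+2, 3+3, 1+1+1+1+1+1}. The candidates containing elements of all these cycle types are C_3 x S_3 (6T5) of order 18, S_3 x S_3 (6T9) of order 36, (S_3 x S_3) : C_2 (6T13) of order 72, S_6 (6T16) of order 720; the others are excluded. The observed types are precisely the cycle types that occur in C_3 x S_3 (6T5). Each of the other remaining candidates has further cycle types, and by the Chebotarev density theorem the matching factorization patterns would occur for a proportion of primes equal to their share of the group: S_3 x S_3 (6T9) additionally contains elements of type 2+2+1+1 (9 of its 36 elements, about 25% of primes); (S_3 x S_3) : C_2 (6T13) additionally contains elements of type 4+2, 3+2+1, 2+2+1+1, 2+1+1+1+1 (45 of its 72 elements, about 62% of primes); S_6 (6T16) additionally contains elements of type 5+1, 4+2, 4+1+1, 3+2+1, 2+2+1+1, 2+1+1+1+1 (504 of its 720 elements, about 70% of primes). None of the 33 primes tested shows any such pattern (for each of these groups the chance of that is below 10^-4), which rules them out. Hence G = C_3 x S_3 (6T5), of order 18.

C_3 x S_3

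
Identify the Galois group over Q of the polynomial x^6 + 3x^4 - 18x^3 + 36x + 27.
The polynomial f is an irreducible sextic over Q, so G = Gal(f/Q) is one of the 16 transitive subgroups 6T1, ..., 6T16 of S_6. The discriminant of f is -28010528989632, which is not a perfect square, so G is not contained in A_6. The transitive groups of degree 6 not contained in A_6 are: C_6 (6T1, order 6), S_3 (6T2, order 6), D_6 (6T3, order 12), C_3 x S_3 (6T5, order 18), A_4 x C_2 (6T6, order 24), S_4 (6T8, order 24), S_3 x S_3 (6T9, order 36), S_4 x C_2 (6T11, order 48), (S_3 x S_3) : C_2 (6T13, order 72), PGL(2,5) (6T14, order 120), S_6 (6T16, order 720). By Dedekind's theorem, for a prime p not dividing disc(f) the degrees of the irreducible factors of f mod p form the cycle type of an element of G. Factoring f modulo the 21 such primes p <= 89 (skipping 2, 3, 7, which divide the discriminant), each new pattern first appears at: mod 5: f = (x^6 + 3x^4 + 2x^3 + x + 2), pattern 6; mod 11: f = (x + 7)(x^5 + 4x^4 + 8x^3 + 3x^2 + x + 7), pattern 5+1; mod 13: f = (x + 1)(x + 8)(x^4 + 4x^3 + 11x^2 + 7x + 5), pattern 4+1+1; mod 23: f = (x + 7)(x + 20)(x^2 + x + 9)(x^2 + 18x + 13), pattern 2+2+1+1; mod 43: f = (x^3 + 12)(x^3 + 3x + 13), pattern 3+3; mod 61: f = (x^2 + 13x + 17)(x^2 + 15x + 20)(x^2 + 33x + 6), pattern 2+2+2. No other pattern occurs in this range, so the set of observed cycle types is {6, 5+1, 4+1+1, 2+2+1+1, 3+3, 2+2+2}. The candidates containing elements of all these cycle types are PGL(2,5) (6T14) of order 120, S_6 (6T16) of order 720; the others are excluded. The observed types are precisely the cycle types that occur in PGL(2,5) (6T14) (apart from the identity). Each of the other remaining candidates has further cycle types, and by the Chebotarev density theorem the matching factorization patterns would occur for a proportion of primes equal to their share of the group: S_6 (6T16) additionally contains elements of type 4+2, 3+2+1, 3+1+1+1, 2+1+1+1+1 (265 of its 720 elements, about 37% of primes). None of the 21 primes tested shows any such pattern (for each of these groups the chance of that is below 10^-4), which rules them out. Hence G = PGL(2,5) (6T14), of order 120.

PGL(2,5) (also written S5(6))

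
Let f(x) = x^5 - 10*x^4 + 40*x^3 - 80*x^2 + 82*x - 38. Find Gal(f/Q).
S_5

The polynomial f is an irreducible quintic over Q, so G = Gal(f/Q) is a transitive subgroup of S_5: one of C_5 (5T1, order 5), D_5 (5T2, order 10), F_20 (5T3, order 20), A_5 (5T4, order 60) or S_5 (5T5, order 120). The discriminant of f is 58192, which is not a perfect square, so G is not contained in A_5. The transitive groups of degree 5 not contained in A_5 are: F_20 (5T3, order 20), S_5 (5T5, order 120). By Dedekind's theorem, for a prime p not dividing disc(f) the degrees of the irreducible factors of f mod p form the cycle type of an element of G. Factoring f modulo the 5 such primes p <= 13 (skipping 2, which divides the discriminant), each new pattern first appears at: mod 3: f = (x^5 + 2x^4 + x^3 + x^2 + x + 1), pattern 5; mod 5: f = (x + 4)(x^4 + x^3 + x^2 + x + 3), pattern 4+1; mod 13: f = (x + 6)(x + 8)(x^3 + 2x^2 + 3x + 3), pattern 3+1+1. No other pattern occurs in this range, so the set of observed cycle types is {5, 4+1, 3+1+1}. Among the candidates above, the only group containing elements of all these cycle types is S_5 (5T5) — F_20 (5T3) lacks at least one of them. Hence G = S_5 (5T5), of order 120.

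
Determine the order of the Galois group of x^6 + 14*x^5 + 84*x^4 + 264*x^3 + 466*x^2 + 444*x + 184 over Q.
The degree of the splitting field over Q equals the order of the Galois group, so first determine the group. The polynomial f is an irreducible sextic over Q, so G = Gal(f/Q) is one of the 16 transitive subgroups 6T1, ..., 6T16 of S_6. The discriminant of f is -4014080000, which is not a perfect square, so G is not contained in A_6. The transitive groups of degree 6 not contained in A_6 are: C_6 (6T1, order 6), S_3 (6T2, order 6), D_6 (6T3, order 12), C_3 x S_3 (6T5, order 18), A_4 x C_2 (6T6, order 24), S_4 (6T8, order 24), S_3 x S_3 (6T9, order 36), S_4 x C_2 (6T11, order 48), (S_3 x S_3) : C_2 (6T13, order 72), PGL(2,5) (6T14, order 120), S_6 (6T16, order 720). By Dedekind's theorem, for a prime p not dividing disc(f) the degrees of the irreducible factors of f mod p form the cycle type of an element of G. Factoring f modulo the 22 such primes p <= 97 (skipping 2, 5, 7, which divide the discriminant), each new pattern first appears at: mod 3: f = (x^3 + 2x + 1)(x^3 + 2x^2 + x + 1), pattern 3+3; mod 13: f = (x + 1)(x + 9)(x^4 + 4x^3 + 9x^2 + 8x + 6), pattern 4+1+1; mod 37: f = (x^2 + 18x + 12)(x^2 + 34x + 15)(x^2 + 36x + 15), pattern 2+2+2; mod 43: f = (x + 5)(x + 29)(x^2 + 27x + 31)(x^2 + 39x + 8), pattern 2+2+1+1. No other pattern occurs in this range, so the set of observed cycle types is {3+3, 4+1+1, 2+2+2, 2+2+1+1}. The candidates containing elements of all these cycle types are S_4 (6T8) of order 24, S_4 x C_2 (6T11) of order 48, PGL(2,5) (6T14) of order 120, S_6 (6T16) of order 720; the others are excluded. The observed types are precisely the cycle types that occur in S_4 (6T8) (apart from the identity). Each of the other remaining candidates has further cycle types, and by the Chebotarev density theorem the matching factorization patterns would occur for a proportion of primes equal to their share of the group: S_4 x C_2 (6T11) additionally contains elements of type 6, 4+2, 2+1+1+1+1 (17 of its 48 elements, about 35% of primes); PGL(2,5) (6T14) additionally contains elements of type 6, 5+1 (44 of its 120 elements, about 37% of primes); S_6 (6T16) additionally contains elements of type 6, 5+1, 4+2, 3+2+1, 3+1+1+1, 2+1+1+1+1 (529 of its 720 elements, about 73% of primes). None of the 22 primes tested shows any such pattern (for each of these groups the chance of that is below 10^-4), which rules them out. Hence G = S_4 (6T8), of order 24. The Galois group S_4 (6T8) has order 24, so the splitting field has degree 24 over Q.

24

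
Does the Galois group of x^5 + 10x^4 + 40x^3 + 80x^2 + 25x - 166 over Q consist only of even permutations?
Yes

The polynomial is irreducible of degree 5 over Q. Its discriminant is 58564000000 = 242000^2, a perfect square. A Galois group lies in the alternating group exactly when the discriminant is a square in Q, so the Galois group (A_5) is contained in A_5.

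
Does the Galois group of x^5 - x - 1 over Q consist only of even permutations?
No

The polynomial is irreducible of degree 5 over Q. Its discriminant is 2869, which is not a perfect square. A Galois group lies in the alternating group exactly when the discriminant is a square in Q, so the Galois group (S_5) is not contained in A_5.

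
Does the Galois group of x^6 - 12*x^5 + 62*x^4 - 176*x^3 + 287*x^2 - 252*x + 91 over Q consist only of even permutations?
The polynomial is irreducible of degree 6 over Q. Its discriminant is 153664 = 392^2, a perfect square. A Galois group lies in the alternating group exactly when the discriminant is a square in Q, so the Galois group (A_4) is contained in A_6.

Yes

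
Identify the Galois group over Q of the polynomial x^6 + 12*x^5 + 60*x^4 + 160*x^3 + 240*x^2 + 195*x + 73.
(S_3 x S_3) : C_2, the group 6T13 of order 72

The polynomial f is an irreducible sextic over Q, so G = Gal(f/Q) is one of the 16 transitive subgroups 6T1, ..., 6T16 of S_6. The discriminant of f is -9059283, which is not a perfect square, so G is not contained in A_6. The transitive groups of degree 6 not contained in A_6 are: C_6 (6T1, order 6), S_3 (6T2, order 6), D_6 (6T3, order 12), C_3 x S_3 (6T5, order 18), A_4 x C_2 (6T6, order 24), S_4 (6T8, order 24), S_3 x S_3 (6T9, order 36), S_4 x C_2 (6T11, order 48), (S_3 x S_3) : C_2 (6T13, order 72), PGL(2,5) (6T14, order 120), S_6 (6T16, order 720). By Dedekind's theorem, for a prime p not dividing disc(f) the degrees of the irreducible factors of f mod p form the cycle type of an element of G. Factoring f modulo the 28 such primes p <= 127 (skipping 3, 17, 43, which divide the discriminant), each new pattern first appears at: mod 2: f = (x^6 + x + 1), pattern 6; mod 7: f = (x + 1)(x^2 + 2)(x^3 + 4x^2 + 5x + 5), pattern 3+2+1; mod 11: f = (x^2 + 6x + 10)(x^4 + 6x^3 + 3x^2 + 5x + 4), pattern 4+2; mod 13: f = (x + 7)(x + 12)(x^2 + x + 4)(x^2 + 5x + 9), pattern 2+2+1+1; mod 61: f = (x + 4)(x + 6)(x + 12)(x + 23)(x^2 + 28x + 41), pattern 2+1+1+1+1; mod 97: f = (x + 12)(x + 14)(x + 51)(x^3 + 32x^2 + 79x + 72), pattern 3+1+1+1; mod 113: f = (x^2 + 8x + 22)(x^2 + 49x + 86)(x^2 + 68x + 91), pattern 2+2+2; mod 127: f = (x^3 + 45x^2 + 59x + 52)(x^3 + 94x^2 + 89x + 82), pattern 3+3. No other pattern occurs in this range, so the set of observed cycle types is {6, 3+2+1, 4+2, 2+2+1+1, 2+1+1+1+1, 3+1+1+1, 2+2+2, 3+3}. The candidates containing elements of all these cycle types are (S_3 x S_3) : C_2 (6T13) of order 72, S_6 (6T16) of order 720; the others are excluded. The observed types are precisely the cycle types that occur in (S_3 x S_3) : C_2 (6T13) (apart from the identity). Each of the other remaining candidates has further cycle types, and by the Chebotarev density theorem the matching factorization patterns would occur for a proportion of primes equal to their share of the group: S_6 (6T16) additionally contains elements of type 5+1, 4+1+1 (234 of its 720 elements, about 32% of primes). None of the 28 primes tested shows any such pattern (for each of these groups the chance of that is below 10^-4), which rules them out. Hence G = (S_3 x S_3) : C_2 (6T13), of order 72.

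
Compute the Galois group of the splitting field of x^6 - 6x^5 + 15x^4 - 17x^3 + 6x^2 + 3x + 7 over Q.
C_3 x S_3

The polynomial f is an irreducible sextic over Q, so G = Gal(f/Q) is one of the 16 transitive subgroups 6T1, ..., 6T16 of S_6. The discriminant of f is -1162261467, which is not a perfect square, so G is not contained in A_6. The transitive groups of degree 6 not contained in A_6 are: C_6 (6T1, order 6), S_3 (6T2, order 6), D_6 (6T3, order 12), C_3 x S_3 (6T5, order 18), A_4 x C_2 (6T6, order 24), S_4 (6T8, order 24), S_3 x S_3 (6T9, order 36), S_4 x C_2 (6T11, order 48), (S_3 x S_3) : C_2 (6T13, order 72), PGL(2,5) (6T14, order 120), S_6 (6T16, order 720). By Dedekind's theorem, for a prime p not dividing disc(f) the degrees of the irreducible factors of f mod p form the cycle type of an element of G. Factoring f modulo the 33 such primes p <= 139 (skipping 3, which divides the discriminant), each new pattern first appears at: mod 2: f = (x^6 + x^4 + x^3 + x + 1), pattern 6; mod 7: f = (x)(x + 1)(x + 3)(x^3 + 4x^2 + 3x + 1), pattern 3+1+1+1; mod 17: f = (x^2 + 14)(x^2 + 2x + 12)(x^2 + 9x + 5), pattern 2+2+2; mod 19: f = (x^3 + 16x^2 + 3x + 4)(x^3 + 16x^2 + 3x + 16), pattern 3+3; mod 73: f = (x + 2)(x + 11)(x + 22)(x + 23)(x + 37)(x + 45), pattern 1+1+1+1+1+1. No other pattern occurs in this range, so the set of observed cycle types is {6, 3+1+1+1, 2+2+2, 3+3, 1+1+1+1+1+1}. The candidates containing elements of all these cycle types are C_3 x S_3 (6T5) of order 18, S_3 x S_3 (6T9) of order 36, (S_3 x S_3) : C_2 (6T13) of order 72, S_6 (6T16) of order 720; the others are excluded. The observed types are precisely the cycle types that occur in C_3 x S_3 (6T5). Each of the other remaining candidates has further cycle types, and by the Chebotarev density theorem the matching factorization patterns would occur for a proportion of primes equal to their share of the group: S_3 x S_3 (6T9) additionally contains elements of type 2+2+1+1 (9 of its 36 elements, about 25% of primes); (S_3 x S_3) : C_2 (6T13) additionally contains elements of type 4+2, 3+2+1, 2+2+1+1, 2+1+1+1+1 (45 of its 72 elements, about 62% of primes); S_6 (6T16) additionally contains elements of type 5+1, 4+2, 4+1+1, 3+2+1, 2+2+1+1, 2+1+1+1+1 (504 of its 720 elements, about 70% of primes). None of the 33 primes tested shows any such pattern (for each of these groups the chance of that is below 10^-4), which rules them out. Hence G = C_3 x S_3 (6T5), of order 18.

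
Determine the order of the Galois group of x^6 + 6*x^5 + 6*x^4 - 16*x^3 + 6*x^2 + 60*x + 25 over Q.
12

The degree of the splitting field over Q equals the order of the Galois group, so first determine the group. The polynomial f is an irreducible sextic over Q, so G = Gal(f/Q) is one of the 16 transitive subgroups 6T1, ..., 6T16 of S_6. The discriminant of f is 17714700000000, which is not a perfect square, so G is not contained in A_6. The transitive groups of degree 6 not contained in A_6 are: C_6 (6T1, order 6), S_3 (6T2, order 6), D_6 (6T3, order 12), C_3 x S_3 (6T5, order 18), A_4 x C_2 (6T6, order 24), S_4 (6T8, order 24), S_3 x S_3 (6T9, order 36), S_4 x C_2 (6T11, order 48), (S_3 x S_3) : C_2 (6T13, order 72), PGL(2,5) (6T14, order 120), S_6 (6T16, order 720). By Dedekind's theorem, for a prime p not dividing disc(f) the degrees of the irreducible factors of f mod p form the cycle type of an element of G. Factoring f modulo the 79 such primes p <= 421 (skipping 2, 3, 5, which divide the discriminant), each new pattern first appears at: mod 7: f = (x^6 + 6x^5 + 6x^4 + 5x^3 + 6x^2 + 4x + 4), pattern 6; mod 11: f = (x + 3)(x + 10)(x^2 + 4)(x^2 + 4x + 8), pattern 2+2+1+1; mod 13: f = (x^3 + 2x^2 + 10x + 4)(x^3 + 4x^2 + x + 3), pattern 3+3; mod 17: f = (x^2 + 2x + 4)(x^2 + 10x + 1)(x^2 + 11x + 2), pattern 2+2+2; mod 61: f = (x + 7)(x + 19)(x + 26)(x + 37)(x + 44)(x + 56), pattern 1+1+1+1+1+1. No other pattern occurs in this range, so the set of observed cycle types is {6, 2+2+1+1, 3+3, 2+2+2, 1+1+1+1+1+1}. The candidates containing elements of all these cycle types are D_6 (6T3) of order 12, A_4 x C_2 (6T6) of order 24, S_3 x S_3 (6T9) of order 36, S_4 x C_2 (6T11) of order 48, (S_3 x S_3) : C_2 (6T13) of order 72, PGL(2,5) (6T14) of order 120, S_6 (6T16) of order 720; the others are excluded. The observed types are precisely the cycle types that occur in D_6 (6T3). Each of the other remaining candidates has further cycle types, and by the Chebotarev density theorem the matching factorization patterns would occur for a proportion of primes equal to their share of the group: A_4 x C_2 (6T6) additionally contains elements of type 2+1+1+1+1 (3 of its 24 elements, about 12% of primes); S_3 x S_3 (6T9) additionally contains elements of type 3+1+1+1 (4 of its 36 elements, about 11% of primes); S_4 x C_2 (6T11) additionally contains elements of type 4+2, 4+1+1, 2+1+1+1+1 (15 of its 48 elements, about 31% of primes); (S_3 x S_3) : C_2 (6T13) additionally contains elements of type 4+2, 3+2+1, 3+1+1+1, 2+1+1+1+1 (40 of its 72 elements, about 56% of primes); PGL(2,5) (6T14) additionally contains elements of type 5+1, 4+1+1 (54 of its 120 elements, about 45% of primes); S_6 (6T16) additionally contains elements of type 5+1, 4+2, 4+1+1, 3+2+1, 3+1+1+1, 2+1+1+1+1 (499 of its 720 elements, about 69% of primes). None of the 79 primes tested shows any such pattern (for each of these groups the chance of that is below 10^-4), which rules them out. Hence G = D_6 (6T3), of order 12. The Galois group D_6 (6T3) has order 12, so the splitting field has degree 12 over Q.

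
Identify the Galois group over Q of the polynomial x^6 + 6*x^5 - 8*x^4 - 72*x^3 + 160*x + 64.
The polynomial f is an irreducible sextic over Q, so G = Gal(f/Q) is one of the 16 transitive subgroups 6T1, ..., 6T16 of S_6. The discriminant of f is 870211913777152, which is not a perfect square, so G is not contained in A_6. The transitive groups of degree 6 not contained in A_6 are: C_6 (6T1, order 6), S_3 (6T2, order 6), D_6 (6T3, order 12), C_3 x S_3 (6T5, order 18), A_4 x C_2 (6T6, order 24), S_4 (6T8, order 24), S_3 x S_3 (6T9, order 36), S_4 x C_2 (6T11, order 48), (S_3 x S_3) : C_2 (6T13, order 72), PGL(2,5) (6T14, order 120), S_6 (6T16, order 720). By Dedekind's theorem, for a prime p not dividing disc(f) the degrees of the irreducible factors of f mod p form the cycle type of an element of G. Factoring f modulo the 23 such primes p <= 97 (skipping 2, 37, which divide the discriminant), each new pattern first appears at: mod 3: f = (x^3 + x^2 + 2)(x^3 + 2x^2 + 2x + 2), pattern 3+3; mod 5: f = (x^2 + 3)(x^2 + 2x + 4)(x^2 + 4x + 2), pattern 2+2+2; mod 67: f = (x + 6)(x + 7)(x + 31)(x + 38)(x + 62)(x + 63), pattern 1+1+1+1+1+1. No other pattern occurs in this range, so the set of observed cycle types is {3+3, 2+2+2, 1+1+1+1+1+1}. The candidates containing elements of all these cycle types are C_6 (6T1) of order 6, S_3 (6T2) of order 6, D_6 (6T3) of order 12, C_3 x S_3 (6T5) of order 18, A_4 x C_2 (6T6) of order 24, S_4 (6T8) of order 24, S_3 x S_3 (6T9) of order 36, S_4 x C_2 (6T11) of order 48, (S_3 x S_3) : C_2 (6T13) of order 72, PGL(2,5) (6T14) of order 120, S_6 (6T16) of order 720; the others are excluded. The observed types are precisely the cycle types that occur in S_3 (6T2). Each of the other remaining candidates has further cycle types, and by the Chebotarev density theorem the matching factorization patterns would occur for a proportion of primes equal to their share of the group: C_6 (6T1) additionally contains elements of type 6 (2 of its 6 elements, about 33% of primes); D_6 (6T3) additionally contains elements of type 6, 2+2+1+1 (5 of its 12 elements, about 42% of primes); C_3 x S_3 (6T5) additionally contains elements of type 6, 3+1+1+1 (10 of its 18 elements, about 56% of primes); A_4 x C_2 (6T6) additionally contains elements of type 6, 2+2+1+1, 2+1+1+1+1 (14 of its 24 elements, about 58% of primes); S_4 (6T8) additionally contains elements of type 4+1+1, 2+2+1+1 (9 of its 24 elements, about 38% of primes); S_3 x S_3 (6T9) additionally contains elements of type 6, 3+1+1+1, 2+2+1+1 (25 of its 36 elements, about 69% of primes); S_4 x C_2 (6T11) additionally contains elements of type 6, 4+2, 4+1+1, 2+2+1+1, 2+1+1+1+1 (32 of its 48 elements, about 67% of primes); (S_3 x S_3) : C_2 (6T13) additionally contains elements of type 6, 4+2, 3+2+1, 3+1+1+1, 2+2+1+1, 2+1+1+1+1 (61 of its 72 elements, about 85% of primes); PGL(2,5) (6T14) additionally contains elements of type 6, 5+1, 4+1+1, 2+2+1+1 (89 of its 120 elements, about 74% of primes); S_6 (6T16) additionally contains elements of type 6, 5+1, 4+2, 4+1+1, 3+2+1, 3+1+1+1, 2+2+1+1, 2+1+1+1+1 (664 of its 720 elements, about 92% of primes). None of the 23 primes tested shows any such pattern (for each of these groups the chance of that is below 10^-4), which rules them out. Hence G = S_3 (6T2), of order 6.

S_3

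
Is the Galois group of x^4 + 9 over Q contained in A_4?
Yes

The polynomial is irreducible of degree 4 over Q. Its discriminant is 186624 = 432^2, a perfect square. A Galois group lies in the alternating group exactly when the discriminant is a square in Q, so the Galois group (V_4) is contained in A_4.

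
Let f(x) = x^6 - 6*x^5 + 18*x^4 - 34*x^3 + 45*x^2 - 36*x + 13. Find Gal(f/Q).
PGL(2,5) (also written S5(6))

The polynomial f is an irreducible sextic over Q, so G = Gal(f/Q) is one of the 16 transitive subgroups 6T1, ..., 6T16 of S_6. The discriminant of f is -16003008, which is not a perfect square, so G is not contained in A_6. The transitive groups of degree 6 not contained in A_6 are: C_6 (6T1, order 6), S_3 (6T2, order 6), D_6 (6T3, order 12), C_3 x S_3 (6T5, order 18), A_4 x C_2 (6T6, order 24), S_4 (6T8, order 24), S_3 x S_3 (6T9, order 36), S_4 x C_2 (6T11, order 48), (S_3 x S_3) : C_2 (6T13, order 72), PGL(2,5) (6T14, order 120), S_6 (6T16, order 720). By Dedekind's theorem, for a prime p not dividing disc(f) the degrees of the irreducible factors of f mod p form the cycle type of an element of G. Factoring f modulo the 21 such primes p <= 89 (skipping 2, 3, 7, which divide the discriminant), each new pattern first appears at: mod 5: f = (x^6 + 4x^5 + 3x^4 + x^3 + 4x + 3), pattern 6; mod 11: f = (x + 8)(x^5 + 8x^4 + 9x^3 + 4x^2 + 2x + 3), pattern 5+1; mod 13: f = (x)(x + 4)(x^4 + 3x^3 + 6x^2 + 7x + 4), pattern 4+1+1; mod 23: f = (x + 2)(x + 6)(x^2 + 3x + 21)(x^2 + 6x + 10), pattern 2+2+1+1; mod 43: f = (x^3 + 16x^2 + 30x + 18)(x^3 + 21x^2 + 39x + 27), pattern 3+3; mod 61: f = (x^2 + 30x + 2)(x^2 + 41x + 31)(x^2 + 45x + 13), pattern 2+2+2. No other pattern occurs in this range, so the set of observed cycle types is {6, 5+1, 4+1+1, 2+2+1+1, 3+3, 2+2+2}. The candidates containing elements of all these cycle types are PGL(2,5) (6T14) of order 120, S_6 (6T16) of order 720; the others are excluded. The observed types are precisely the cycle types that occur in PGL(2,5) (6T14) (apart from the identity). Each of the other remaining candidates has further cycle types, and by the Chebotarev density theorem the matching factorization patterns would occur for a proportion of primes equal to their share of the group: S_6 (6T16) additionally contains elements of type 4+2, 3+2+1, 3+1+1+1, 2+1+1+1+1 (265 of its 720 elements, about 37% of primes). None of the 21 primes tested shows any such pattern (for each of these groups the chance of that is below 10^-4), which rules them out. Hence G = PGL(2,5) (6T14), of order 120.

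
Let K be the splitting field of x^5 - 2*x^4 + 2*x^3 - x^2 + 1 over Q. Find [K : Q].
10

The degree of the splitting field over Q equals the order of the Galois group, so first determine the group. The polynomial f is an irreducible quintic over Q, so G = Gal(f/Q) is a transitive subgroup of S_5: one of C_5 (5T1, order 5), D_5 (5T2, order 10), F_20 (5T3, order 20), A_5 (5T4, order 60) or S_5 (5T5, order 120). The discriminant of f is 2209 = 47^2, a perfect square, so G is contained in A_5. The transitive groups of degree 5 contained in A_5 are: C_5 (5T1, order 5), D_5 (5T2, order 10), A_5 (5T4, order 60). By Dedekind's theorem, for a prime p not dividing disc(f) the degrees of the irreducible factors of f mod p form the cycle type of an element of G. Factoring f modulo the 23 such primes p <= 89 (skipping 47, which divides the discriminant), each new pattern first appears at: mod 2: f = (x^5 + x^2 + 1), pattern 5; mod 5: f = (x + 1)(x^2 + 2)(x^2 + 2x + 3), pattern 2+2+1; mod 83: f = (x + 2)(x + 12)(x + 15)(x + 23)(x + 29), pattern 1+1+1+1+1. No other pattern occurs in this range, so the set of observed cycle types is {5, 2+2+1, 1+1+1+1+1}. The candidates containing elements of all these cycle types are D_5 (5T2) of order 10, A_5 (5T4) of order 60; the others are excluded. The observed types are precisely the cycle types that occur in D_5 (5T2). Each of the other remaining candidates has further cycle types, and by the Chebotarev density theorem the matching factorization patterns would occur for a proportion of primes equal to their share of the group: A_5 (5T4) additionally contains elements of type 3+1+1 (20 of its 60 elements, about 33% of primes). None of the 23 primes tested shows any such pattern (for each of these groups the chance of that is below 10^-4), which rules them out. Hence G = D_5 (5T2), of order 10. The Galois group D_5 (5T2) has order 10, so the splitting field has degree 10 over Q.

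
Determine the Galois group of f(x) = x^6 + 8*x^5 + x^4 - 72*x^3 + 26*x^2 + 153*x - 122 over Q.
The polynomial f is an irreducible sextic over Q, so G = Gal(f/Q) is one of the 16 transitive subgroups 6T1, ..., 6T16 of S_6. The discriminant of f is 30991489 = 5567^2, a perfect square, so G is contained in A_6. The transitive groups of degree 6 contained in A_6 are: A_4 (6T4, order 12), S_4 (6T7, order 24), (C_3 x C_3) : C_4 (6T10, order 36), PSL(2,5) (6T12, order 60), A_6 (6T15, order 360). By Dedekind's theorem, for a prime p not dividing disc(f) the degrees of the irreducible factors of f mod p form the cycle type of an element of G. Factoring f modulo the 21 such primes p <= 79 (skipping 19, which divides the discriminant), each new pattern first appears at: mod 2: f = (x)(x^5 + x^3 + 1), pattern 5+1; mod 7: f = (x^3 + 2x^2 + 4x + 2)(x^3 + 6x^2 + 6x + 2), pattern 3+3; mod 61: f = (x)(x + 1)(x^2 + 32x + 6)(x^2 + 36x + 56), pattern 2+2+1+1. No other pattern occurs in this range, so the set of observed cycle types is {5+1, 3+3, 2+2+1+1}. The candidates containing elements of all these cycle types are PSL(2,5) (6T12) of order 60, A_6 (6T15) of order 360; the others are excluded. The observed types are precisely the cycle types that occur in PSL(2,5) (6T12) (apart from the identity). Each of the other remaining candidates has further cycle types, and by the Chebotarev density theorem the matching factorization patterns would occur for a proportion of primes equal to their share of the group: A_6 (6T15) additionally contains elements of type 4+2, 3+1+1+1 (130 of its 360 elements, about 36% of primes). None of the 21 primes tested shows any such pattern (for each of these groups the chance of that is below 10^-4), which rules them out. Hence G = PSL(2,5) (6T12), of order 60.

6T12: PSL(2,5)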